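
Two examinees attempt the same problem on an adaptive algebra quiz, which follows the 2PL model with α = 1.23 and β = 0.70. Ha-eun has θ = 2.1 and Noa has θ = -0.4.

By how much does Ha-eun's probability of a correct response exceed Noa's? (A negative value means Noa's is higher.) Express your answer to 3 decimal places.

P(θ) = 1 / (1 + exp(−α(θ − β)))
P(Ha-eun) = 0.8484  [exponent 1.7220]
P(Noa) = 0.2054  [exponent -1.3530]
Difference = 0.8484 − 0.2054 = 0.6430

0.643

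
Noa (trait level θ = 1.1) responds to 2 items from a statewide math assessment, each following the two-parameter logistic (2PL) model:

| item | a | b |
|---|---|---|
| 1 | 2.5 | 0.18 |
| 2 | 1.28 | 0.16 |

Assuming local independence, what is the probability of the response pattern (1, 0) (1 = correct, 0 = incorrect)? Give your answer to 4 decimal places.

0.2099

P(θ) = 1 / (1 + exp(−a(θ − b)))
P_1 = 1/(1+e^{-2.3000}) = 0.9089
P_2 = 1/(1+e^{-1.2032}) = 0.7691
L = P_1 × (1−P_2) = 0.9089 × 0.2309 = 0.20987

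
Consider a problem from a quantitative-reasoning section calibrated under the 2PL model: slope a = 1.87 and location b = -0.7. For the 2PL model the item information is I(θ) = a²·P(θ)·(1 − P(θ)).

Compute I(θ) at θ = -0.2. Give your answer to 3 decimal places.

P = 1/(1+e^{-0.9350}) = 0.7181
P(1−P) = 0.7181 × 0.2819 = 0.2024
I = a² × P(1−P) = 1.87² × 0.2024 = 0.70790

0.708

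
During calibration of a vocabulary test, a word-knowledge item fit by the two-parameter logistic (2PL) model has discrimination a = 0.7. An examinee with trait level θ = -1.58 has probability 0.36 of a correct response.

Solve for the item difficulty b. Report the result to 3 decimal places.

-0.758

P(θ) = 1 / (1 + exp(−a(θ − b)))
logit(0.36) = ln(0.36/0.64) = -0.5754
b = θ − logit/(a) = -1.58 − (-0.5754)/0.7000 = -0.7581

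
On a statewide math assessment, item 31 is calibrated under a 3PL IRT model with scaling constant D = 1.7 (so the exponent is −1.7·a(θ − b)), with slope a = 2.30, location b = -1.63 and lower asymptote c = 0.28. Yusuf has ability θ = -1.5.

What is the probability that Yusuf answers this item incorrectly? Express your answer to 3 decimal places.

P(θ) = c + (1 − c) · 1 / (1 + exp(−D·a(θ − b)))
Exponent: 1.7 × 2.30 × (-1.5 − (-1.63)) = 0.5083
1/(1 + e^{-0.5083}) = 0.6244
P = 0.28 + 0.72 × 0.6244 = 0.7296
P(incorrect) = 1 − 0.7296 = 0.2704

0.270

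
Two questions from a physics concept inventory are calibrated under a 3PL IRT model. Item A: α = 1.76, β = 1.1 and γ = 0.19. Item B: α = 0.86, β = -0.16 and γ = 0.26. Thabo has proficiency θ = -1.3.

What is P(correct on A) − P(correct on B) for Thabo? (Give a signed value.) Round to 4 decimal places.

P(θ) = γ + (1 − γ) · 1 / (1 + exp(−α(θ − β)))
P_A = 0.2017
P_B = 0.4619
P_A − P_B = -0.2602

-0.2602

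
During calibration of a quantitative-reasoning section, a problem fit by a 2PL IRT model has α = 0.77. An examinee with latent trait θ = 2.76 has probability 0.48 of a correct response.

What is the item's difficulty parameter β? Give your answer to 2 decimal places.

2.86

P(θ) = 1 / (1 + exp(−α(θ − β)))
logit(0.48) = ln(0.48/0.52) = -0.0800
β = θ − logit/(α) = 2.76 − (-0.0800)/0.7700 = 2.8640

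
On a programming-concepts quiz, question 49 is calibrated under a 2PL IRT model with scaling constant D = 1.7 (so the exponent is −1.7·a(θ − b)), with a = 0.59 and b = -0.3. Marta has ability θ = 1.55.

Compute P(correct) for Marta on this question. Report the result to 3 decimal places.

P(θ) = 1 / (1 + exp(−D·a(θ − b)))
Exponent: 1.7 × 0.59 × (1.55 − (-0.3)) = 1.8555
1/(1 + e^{-1.8555}) = 0.8648
P = 0.8648

0.865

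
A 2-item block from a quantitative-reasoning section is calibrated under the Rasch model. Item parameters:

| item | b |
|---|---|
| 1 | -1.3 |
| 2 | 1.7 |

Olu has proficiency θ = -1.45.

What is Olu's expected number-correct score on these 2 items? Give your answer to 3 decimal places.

0.504

P(θ) = 1 / (1 + exp(−(θ − b)))
P_1 = 1/(1+e^{0.1500}) = 0.4626
P_2 = 1/(1+e^{3.1500}) = 0.0411
E[score] = 0.4626 + 0.0411 = 0.5037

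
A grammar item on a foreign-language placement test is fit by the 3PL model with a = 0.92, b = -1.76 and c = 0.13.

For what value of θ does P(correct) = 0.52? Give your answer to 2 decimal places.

-1.99

P(θ) = c + (1 − c) · 1 / (1 + exp(−a(θ − b)))
Remove guessing floor: (0.52 − 0.13)/(1 − 0.13) = 0.4483
logit = ln(0.4483/0.5517) = -0.2076
θ = b + logit/(a) = -1.76 + (-0.2076)/0.9200 = -1.9857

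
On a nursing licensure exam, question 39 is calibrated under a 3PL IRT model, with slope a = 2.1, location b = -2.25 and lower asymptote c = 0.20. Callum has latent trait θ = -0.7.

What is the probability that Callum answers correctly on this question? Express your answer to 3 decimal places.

P(θ) = c + (1 − c) · 1 / (1 + exp(−a(θ − b)))
Exponent: 2.1 × (-0.7 − (-2.25)) = 3.2550
1/(1 + e^{-3.2550}) = 0.9629
P = 0.20 + 0.80 × 0.9629 = 0.9703

0.970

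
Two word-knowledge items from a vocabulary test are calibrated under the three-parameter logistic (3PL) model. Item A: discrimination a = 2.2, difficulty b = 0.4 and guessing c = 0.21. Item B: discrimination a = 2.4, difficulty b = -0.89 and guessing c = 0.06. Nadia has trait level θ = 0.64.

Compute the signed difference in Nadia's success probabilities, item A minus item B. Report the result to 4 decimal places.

P(θ) = c + (1 − c) · 1 / (1 + exp(−a(θ − b)))
P_A = 0.7069
P_B = 0.9767
P_A − P_B = -0.2698

-0.2698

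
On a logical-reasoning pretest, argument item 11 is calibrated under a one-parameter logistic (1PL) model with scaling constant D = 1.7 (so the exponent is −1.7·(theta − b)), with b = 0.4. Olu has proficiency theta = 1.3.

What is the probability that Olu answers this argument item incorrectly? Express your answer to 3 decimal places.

0.178

P(theta) = 1 / (1 + exp(−D·(theta − b)))
Exponent: 1.7 × (1.3 − 0.4) = 1.5300
1/(1 + e^{-1.5300}) = 0.8220
P = 0.8220
P(incorrect) = 1 − 0.8220 = 0.1780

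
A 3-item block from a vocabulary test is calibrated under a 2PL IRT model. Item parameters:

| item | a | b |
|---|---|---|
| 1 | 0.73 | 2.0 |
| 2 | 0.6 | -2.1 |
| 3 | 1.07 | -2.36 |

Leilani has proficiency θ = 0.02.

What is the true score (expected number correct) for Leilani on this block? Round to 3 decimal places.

1.899

P(θ) = 1 / (1 + exp(−a(θ − b)))
P_1 = 1/(1+e^{1.4454}) = 0.1907
P_2 = 1/(1+e^{-1.2720}) = 0.7811
P_3 = 1/(1+e^{-2.5466}) = 0.9273
E[score] = 0.1907 + 0.7811 + 0.9273 = 1.8991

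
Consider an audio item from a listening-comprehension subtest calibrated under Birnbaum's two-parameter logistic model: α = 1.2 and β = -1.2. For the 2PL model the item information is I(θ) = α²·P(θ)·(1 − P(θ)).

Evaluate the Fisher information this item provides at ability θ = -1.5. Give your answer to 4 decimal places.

P = 1/(1+e^{0.3600}) = 0.4110
P(1−P) = 0.4110 × 0.5890 = 0.2421
I = α² × P(1−P) = 1.2² × 0.2421 = 0.34858

0.3486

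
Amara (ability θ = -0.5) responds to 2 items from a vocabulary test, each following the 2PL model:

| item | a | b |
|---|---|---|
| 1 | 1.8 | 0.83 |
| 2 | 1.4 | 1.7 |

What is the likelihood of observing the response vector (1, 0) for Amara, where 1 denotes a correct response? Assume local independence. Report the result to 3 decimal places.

0.080

P(θ) = 1 / (1 + exp(−a(θ − b)))
P_1 = 1/(1+e^{2.3940}) = 0.0836
P_2 = 1/(1+e^{3.0800}) = 0.0439
L = P_1 × (1−P_2) = 0.0836 × 0.9561 = 0.07996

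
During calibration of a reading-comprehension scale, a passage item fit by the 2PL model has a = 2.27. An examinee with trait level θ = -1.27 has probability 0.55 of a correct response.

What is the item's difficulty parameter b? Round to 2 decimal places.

-1.36

P(θ) = 1 / (1 + exp(−a(θ − b)))
logit(0.55) = ln(0.55/0.45) = 0.2007
b = θ − logit/(a) = -1.27 − 0.2007/2.2700 = -1.3584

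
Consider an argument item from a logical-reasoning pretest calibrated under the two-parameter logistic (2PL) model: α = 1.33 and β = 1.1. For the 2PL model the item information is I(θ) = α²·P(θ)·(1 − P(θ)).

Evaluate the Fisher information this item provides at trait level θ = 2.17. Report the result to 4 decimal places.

P = 1/(1+e^{-1.4231}) = 0.8058
P(1−P) = 0.8058 × 0.1942 = 0.1565
I = α² × P(1−P) = 1.33² × 0.1565 = 0.27678

0.2768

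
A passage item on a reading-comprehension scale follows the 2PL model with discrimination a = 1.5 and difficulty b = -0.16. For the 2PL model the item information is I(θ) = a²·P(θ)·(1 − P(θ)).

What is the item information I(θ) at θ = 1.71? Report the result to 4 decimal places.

0.1210

P = 1/(1+e^{-2.8050}) = 0.9429
P(1−P) = 0.9429 × 0.0571 = 0.0538
I = a² × P(1−P) = 1.5² × 0.0538 = 0.12105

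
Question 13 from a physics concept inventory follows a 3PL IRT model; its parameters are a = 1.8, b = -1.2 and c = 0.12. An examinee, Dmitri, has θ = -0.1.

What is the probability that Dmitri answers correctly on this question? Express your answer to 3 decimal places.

0.893

P(θ) = c + (1 − c) · 1 / (1 + exp(−a(θ − b)))
Exponent: 1.8 × (-0.1 − (-1.2)) = 1.9800
1/(1 + e^{-1.9800}) = 0.8787
P = 0.12 + 0.88 × 0.8787 = 0.8932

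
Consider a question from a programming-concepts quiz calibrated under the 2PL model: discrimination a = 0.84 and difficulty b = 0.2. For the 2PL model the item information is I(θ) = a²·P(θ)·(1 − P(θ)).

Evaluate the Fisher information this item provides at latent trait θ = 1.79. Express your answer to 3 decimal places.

P = 1/(1+e^{-1.3356}) = 0.7918
P(1−P) = 0.7918 × 0.2082 = 0.1649
I = a² × P(1−P) = 0.84² × 0.1649 = 0.11633

0.116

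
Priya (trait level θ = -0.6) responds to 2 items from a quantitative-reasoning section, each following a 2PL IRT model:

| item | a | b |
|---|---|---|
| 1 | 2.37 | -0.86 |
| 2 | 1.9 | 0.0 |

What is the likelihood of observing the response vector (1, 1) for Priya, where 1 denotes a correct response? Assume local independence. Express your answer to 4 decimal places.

P(θ) = 1 / (1 + exp(−a(θ − b)))
P_1 = 1/(1+e^{-0.6162}) = 0.6494
P_2 = 1/(1+e^{1.1400}) = 0.2423
L = P_1 × P_2 = 0.6494 × 0.2423 = 0.15735

0.1574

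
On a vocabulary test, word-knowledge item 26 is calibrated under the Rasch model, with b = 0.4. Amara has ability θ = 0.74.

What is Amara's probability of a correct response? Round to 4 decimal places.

0.5842

P(θ) = 1 / (1 + exp(−(θ − b)))
Exponent: (0.74 − 0.4) = 0.3400
1/(1 + e^{-0.3400}) = 0.5842
P = 0.5842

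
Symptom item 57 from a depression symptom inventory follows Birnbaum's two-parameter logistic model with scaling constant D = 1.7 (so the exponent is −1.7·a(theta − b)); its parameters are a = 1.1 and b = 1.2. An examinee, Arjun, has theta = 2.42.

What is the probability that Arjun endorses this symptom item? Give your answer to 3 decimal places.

0.907

P(theta) = 1 / (1 + exp(−D·a(theta − b)))
Exponent: 1.7 × 1.1 × (2.42 − 1.2) = 2.2814
1/(1 + e^{-2.2814}) = 0.9073
P = 0.9073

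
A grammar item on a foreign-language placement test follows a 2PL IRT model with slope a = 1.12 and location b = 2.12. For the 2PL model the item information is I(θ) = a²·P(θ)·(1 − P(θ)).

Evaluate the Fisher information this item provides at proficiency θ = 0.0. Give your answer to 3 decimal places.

P = 1/(1+e^{2.3744}) = 0.0851
P(1−P) = 0.0851 × 0.9149 = 0.0779
I = a² × P(1−P) = 1.12² × 0.0779 = 0.09771

0.098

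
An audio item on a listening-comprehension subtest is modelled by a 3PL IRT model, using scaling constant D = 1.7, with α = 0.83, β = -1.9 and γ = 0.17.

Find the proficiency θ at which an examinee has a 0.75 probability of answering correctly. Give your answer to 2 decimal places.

P(θ) = γ + (1 − γ) · 1 / (1 + exp(−D·α(θ − β)))
Remove guessing floor: (0.75 − 0.17)/(1 − 0.17) = 0.6988
logit = ln(0.6988/0.3012) = 0.8416
θ = β + logit/(1.7·α) = -1.9 + 0.8416/1.4110 = -1.3036

-1.30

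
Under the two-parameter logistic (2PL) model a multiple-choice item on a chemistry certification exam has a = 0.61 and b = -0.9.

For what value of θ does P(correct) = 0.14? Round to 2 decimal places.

-3.88

P(θ) = 1 / (1 + exp(−a(θ − b)))
logit = ln(0.1400/0.8600) = -1.8153
θ = b + logit/(a) = -0.9 + (-1.8153)/0.6100 = -3.8759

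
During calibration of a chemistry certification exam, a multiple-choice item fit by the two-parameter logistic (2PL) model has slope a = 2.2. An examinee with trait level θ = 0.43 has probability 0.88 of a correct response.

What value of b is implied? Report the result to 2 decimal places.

P(θ) = 1 / (1 + exp(−a(θ − b)))
logit(0.88) = ln(0.88/0.12) = 1.9924
b = θ − logit/(a) = 0.43 − 1.9924/2.2000 = -0.4757

-0.48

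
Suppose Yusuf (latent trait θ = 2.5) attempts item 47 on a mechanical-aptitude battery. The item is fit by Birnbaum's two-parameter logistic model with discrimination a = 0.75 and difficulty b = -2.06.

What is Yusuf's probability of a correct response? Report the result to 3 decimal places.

0.968

P(θ) = 1 / (1 + exp(−a(θ − b)))
Exponent: 0.75 × (2.5 − (-2.06)) = 3.4200
1/(1 + e^{-3.4200}) = 0.9683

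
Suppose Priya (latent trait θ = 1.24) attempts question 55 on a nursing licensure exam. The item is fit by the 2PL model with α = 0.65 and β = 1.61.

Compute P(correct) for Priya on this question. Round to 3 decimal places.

0.440

P(θ) = 1 / (1 + exp(−α(θ − β)))
Exponent: 0.65 × (1.24 − 1.61) = -0.2405
1/(1 + e^{0.2405}) = 0.4402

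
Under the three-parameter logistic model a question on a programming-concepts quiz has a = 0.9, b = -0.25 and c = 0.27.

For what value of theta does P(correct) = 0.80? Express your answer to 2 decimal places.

0.83

P(theta) = c + (1 − c) · 1 / (1 + exp(−a(theta − b)))
Remove guessing floor: (0.80 − 0.27)/(1 − 0.27) = 0.7260
logit = ln(0.7260/0.2740) = 0.9746
theta = b + logit/(a) = -0.25 + 0.9746/0.9000 = 0.8328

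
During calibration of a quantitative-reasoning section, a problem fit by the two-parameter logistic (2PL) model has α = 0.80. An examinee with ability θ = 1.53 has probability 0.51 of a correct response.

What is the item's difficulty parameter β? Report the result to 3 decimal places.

1.480

P(θ) = 1 / (1 + exp(−α(θ − β)))
logit(0.51) = ln(0.51/0.49) = 0.0400
β = θ − logit/(α) = 1.53 − 0.0400/0.8000 = 1.4800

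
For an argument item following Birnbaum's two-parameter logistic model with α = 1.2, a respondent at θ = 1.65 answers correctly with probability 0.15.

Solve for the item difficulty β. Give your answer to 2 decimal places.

P(θ) = 1 / (1 + exp(−α(θ − β)))
logit(0.15) = ln(0.15/0.85) = -1.7346
β = θ − logit/(α) = 1.65 − (-1.7346)/1.2000 = 3.0955

3.10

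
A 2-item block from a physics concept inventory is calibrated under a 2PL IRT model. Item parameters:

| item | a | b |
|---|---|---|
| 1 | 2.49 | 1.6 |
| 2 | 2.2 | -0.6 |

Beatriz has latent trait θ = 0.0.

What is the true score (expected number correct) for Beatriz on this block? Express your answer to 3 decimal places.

P(θ) = 1 / (1 + exp(−a(θ − b)))
P_1 = 1/(1+e^{3.9840}) = 0.0183
P_2 = 1/(1+e^{-1.3200}) = 0.7892
E[score] = 0.0183 + 0.7892 = 0.8075

0.807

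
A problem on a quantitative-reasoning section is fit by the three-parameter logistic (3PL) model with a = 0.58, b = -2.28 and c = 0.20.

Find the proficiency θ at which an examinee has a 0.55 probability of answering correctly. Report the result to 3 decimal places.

-2.713

P(θ) = c + (1 − c) · 1 / (1 + exp(−a(θ − b)))
Remove guessing floor: (0.55 − 0.20)/(1 − 0.20) = 0.4375
logit = ln(0.4375/0.5625) = -0.2513
θ = b + logit/(a) = -2.28 + (-0.2513)/0.5800 = -2.7133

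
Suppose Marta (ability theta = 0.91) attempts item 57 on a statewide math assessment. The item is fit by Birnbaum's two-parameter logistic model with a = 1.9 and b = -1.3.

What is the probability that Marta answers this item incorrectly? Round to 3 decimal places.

P(theta) = 1 / (1 + exp(−a(theta − b)))
Exponent: 1.9 × (0.91 − (-1.3)) = 4.1990
1/(1 + e^{-4.1990}) = 0.9852
P(incorrect) = 1 − 0.9852 = 0.0148

0.015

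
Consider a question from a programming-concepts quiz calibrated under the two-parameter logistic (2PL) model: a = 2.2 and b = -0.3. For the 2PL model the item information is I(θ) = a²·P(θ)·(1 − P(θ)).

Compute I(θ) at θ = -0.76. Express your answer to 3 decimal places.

P = 1/(1+e^{1.0120}) = 0.2666
P(1−P) = 0.2666 × 0.7334 = 0.1955
I = a² × P(1−P) = 2.2² × 0.1955 = 0.94631

0.946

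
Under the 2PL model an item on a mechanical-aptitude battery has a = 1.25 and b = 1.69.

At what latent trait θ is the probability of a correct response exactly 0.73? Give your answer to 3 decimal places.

2.486

P(θ) = 1 / (1 + exp(−a(θ − b)))
logit = ln(0.7300/0.2700) = 0.9946
θ = b + logit/(a) = 1.69 + 0.9946/1.2500 = 2.4857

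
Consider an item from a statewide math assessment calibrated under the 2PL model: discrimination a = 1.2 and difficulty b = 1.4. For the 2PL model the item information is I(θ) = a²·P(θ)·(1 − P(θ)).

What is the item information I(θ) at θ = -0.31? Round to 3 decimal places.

0.145

P = 1/(1+e^{2.0520}) = 0.1139
P(1−P) = 0.1139 × 0.8861 = 0.1009
I = a² × P(1−P) = 1.2² × 0.1009 = 0.14528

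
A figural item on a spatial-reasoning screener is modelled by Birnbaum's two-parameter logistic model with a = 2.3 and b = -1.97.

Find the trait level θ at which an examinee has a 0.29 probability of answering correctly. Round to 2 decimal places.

P(θ) = 1 / (1 + exp(−a(θ − b)))
logit = ln(0.2900/0.7100) = -0.8954
θ = b + logit/(a) = -1.97 + (-0.8954)/2.3000 = -2.3593

-2.36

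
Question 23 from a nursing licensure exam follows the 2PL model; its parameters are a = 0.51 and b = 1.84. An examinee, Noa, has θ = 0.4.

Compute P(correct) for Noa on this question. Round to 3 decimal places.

0.324

P(θ) = 1 / (1 + exp(−a(θ − b)))
Exponent: 0.51 × (0.4 − 1.84) = -0.7344
1/(1 + e^{0.7344}) = 0.3242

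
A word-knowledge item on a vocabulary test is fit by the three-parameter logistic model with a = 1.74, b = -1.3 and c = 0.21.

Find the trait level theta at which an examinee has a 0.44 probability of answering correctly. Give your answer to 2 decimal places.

P(theta) = c + (1 − c) · 1 / (1 + exp(−a(theta − b)))
Remove guessing floor: (0.44 − 0.21)/(1 − 0.21) = 0.2911
logit = ln(0.2911/0.7089) = -0.8899
theta = b + logit/(a) = -1.3 + (-0.8899)/1.7400 = -1.8114

-1.81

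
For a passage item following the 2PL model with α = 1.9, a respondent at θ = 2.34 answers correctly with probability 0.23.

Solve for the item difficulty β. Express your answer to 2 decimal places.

2.98

P(θ) = 1 / (1 + exp(−α(θ − β)))
logit(0.23) = ln(0.23/0.77) = -1.2083
β = θ − logit/(α) = 2.34 − (-1.2083)/1.9000 = 2.9760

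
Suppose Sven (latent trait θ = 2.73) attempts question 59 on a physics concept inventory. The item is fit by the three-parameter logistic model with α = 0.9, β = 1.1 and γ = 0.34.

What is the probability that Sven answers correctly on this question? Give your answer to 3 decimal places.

0.876

P(θ) = γ + (1 − γ) · 1 / (1 + exp(−α(θ − β)))
Exponent: 0.9 × (2.73 − 1.1) = 1.4670
1/(1 + e^{-1.4670}) = 0.8126
P = 0.34 + 0.66 × 0.8126 = 0.8763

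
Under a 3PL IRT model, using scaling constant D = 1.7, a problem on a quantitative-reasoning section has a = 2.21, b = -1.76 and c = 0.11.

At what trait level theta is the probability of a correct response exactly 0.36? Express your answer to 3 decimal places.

-2.010

P(theta) = c + (1 − c) · 1 / (1 + exp(−D·a(theta − b)))
Remove guessing floor: (0.36 − 0.11)/(1 − 0.11) = 0.2809
logit = ln(0.2809/0.7191) = -0.9400
theta = b + logit/(1.7·a) = -1.76 + (-0.9400)/3.7570 = -2.0102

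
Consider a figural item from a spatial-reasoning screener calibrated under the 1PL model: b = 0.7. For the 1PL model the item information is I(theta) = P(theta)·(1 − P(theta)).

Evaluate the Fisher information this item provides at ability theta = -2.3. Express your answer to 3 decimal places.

P = 1/(1+e^{3.0000}) = 0.0474
P(1−P) = 0.0474 × 0.9526 = 0.0452
I = P(1−P) = 0.04518

0.045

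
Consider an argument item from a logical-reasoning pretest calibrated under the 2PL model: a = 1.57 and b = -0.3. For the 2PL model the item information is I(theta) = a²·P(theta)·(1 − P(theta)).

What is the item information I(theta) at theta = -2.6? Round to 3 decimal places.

0.063

P = 1/(1+e^{3.6110}) = 0.0263
P(1−P) = 0.0263 × 0.9737 = 0.0256
I = a² × P(1−P) = 1.57² × 0.0256 = 0.06315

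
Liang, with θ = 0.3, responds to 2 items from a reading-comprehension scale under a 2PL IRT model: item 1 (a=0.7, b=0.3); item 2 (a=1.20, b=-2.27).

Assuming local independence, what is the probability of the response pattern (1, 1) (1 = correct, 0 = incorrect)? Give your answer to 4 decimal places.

P(θ) = 1 / (1 + exp(−a(θ − b)))
P_1 = 1/(1+e^{0.0000}) = 0.5000
P_2 = 1/(1+e^{-3.0840}) = 0.9562
L = P_1 × P_2 = 0.5000 × 0.9562 = 0.47811

0.4781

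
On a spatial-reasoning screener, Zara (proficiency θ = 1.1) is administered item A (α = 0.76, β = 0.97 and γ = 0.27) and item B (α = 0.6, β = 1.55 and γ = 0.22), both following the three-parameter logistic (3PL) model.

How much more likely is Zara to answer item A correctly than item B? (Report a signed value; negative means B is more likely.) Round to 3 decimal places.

P(θ) = γ + (1 − γ) · 1 / (1 + exp(−α(θ − β)))
P_A = 0.6530
P_B = 0.5577
P_A − P_B = 0.0953

0.095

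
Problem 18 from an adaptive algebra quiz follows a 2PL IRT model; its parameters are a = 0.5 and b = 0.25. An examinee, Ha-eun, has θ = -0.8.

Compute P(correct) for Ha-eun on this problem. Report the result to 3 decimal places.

P(θ) = 1 / (1 + exp(−a(θ − b)))
Exponent: 0.5 × (-0.8 − 0.25) = -0.5250
1/(1 + e^{0.5250}) = 0.3717

0.372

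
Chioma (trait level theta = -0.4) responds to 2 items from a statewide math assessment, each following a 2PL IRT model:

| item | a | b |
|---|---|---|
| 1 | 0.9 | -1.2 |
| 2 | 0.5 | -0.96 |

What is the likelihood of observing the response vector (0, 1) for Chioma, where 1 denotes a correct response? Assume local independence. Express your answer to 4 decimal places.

0.1865

P(theta) = 1 / (1 + exp(−a(theta − b)))
P_1 = 1/(1+e^{-0.7200}) = 0.6726
P_2 = 1/(1+e^{-0.2800}) = 0.5695
L = (1−P_1) × P_2 = 0.3274 × 0.5695 = 0.18647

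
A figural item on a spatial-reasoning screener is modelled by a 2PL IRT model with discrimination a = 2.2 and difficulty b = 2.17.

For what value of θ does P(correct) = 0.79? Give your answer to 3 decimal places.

2.772

P(θ) = 1 / (1 + exp(−a(θ − b)))
logit = ln(0.7900/0.2100) = 1.3249
θ = b + logit/(a) = 2.17 + 1.3249/2.2000 = 2.7722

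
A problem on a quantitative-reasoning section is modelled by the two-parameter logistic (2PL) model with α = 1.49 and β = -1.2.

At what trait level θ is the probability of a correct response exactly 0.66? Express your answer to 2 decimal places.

P(θ) = 1 / (1 + exp(−α(θ − β)))
logit = ln(0.6600/0.3400) = 0.6633
θ = β + logit/(α) = -1.2 + 0.6633/1.4900 = -0.7548

-0.75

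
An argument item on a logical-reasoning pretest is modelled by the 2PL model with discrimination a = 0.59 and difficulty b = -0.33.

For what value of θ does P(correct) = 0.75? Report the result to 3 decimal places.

1.532

P(θ) = 1 / (1 + exp(−a(θ − b)))
logit = ln(0.7500/0.2500) = 1.0986
θ = b + logit/(a) = -0.33 + 1.0986/0.5900 = 1.5321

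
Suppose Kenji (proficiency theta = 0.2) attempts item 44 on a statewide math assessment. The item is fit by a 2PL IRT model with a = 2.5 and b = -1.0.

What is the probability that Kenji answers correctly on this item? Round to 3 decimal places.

P(theta) = 1 / (1 + exp(−a(theta − b)))
Exponent: 2.5 × (0.2 − (-1.0)) = 3.0000
1/(1 + e^{-3.0000}) = 0.9526

0.953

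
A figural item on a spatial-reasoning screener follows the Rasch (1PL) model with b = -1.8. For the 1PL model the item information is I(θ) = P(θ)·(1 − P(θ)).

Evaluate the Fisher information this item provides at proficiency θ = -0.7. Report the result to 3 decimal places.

0.187

P = 1/(1+e^{-1.1000}) = 0.7503
P(1−P) = 0.7503 × 0.2497 = 0.1874
I = P(1−P) = 0.18737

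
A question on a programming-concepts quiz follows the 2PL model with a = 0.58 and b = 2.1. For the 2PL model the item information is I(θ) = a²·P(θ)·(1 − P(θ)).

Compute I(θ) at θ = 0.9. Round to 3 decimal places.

P = 1/(1+e^{0.6960}) = 0.3327
P(1−P) = 0.3327 × 0.6673 = 0.2220
I = a² × P(1−P) = 0.58² × 0.2220 = 0.07468

0.075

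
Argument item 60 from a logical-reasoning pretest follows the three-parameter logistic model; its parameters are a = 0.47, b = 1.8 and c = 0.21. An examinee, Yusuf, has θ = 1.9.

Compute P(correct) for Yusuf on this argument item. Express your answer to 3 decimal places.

0.614

P(θ) = c + (1 − c) · 1 / (1 + exp(−a(θ − b)))
Exponent: 0.47 × (1.9 − 1.8) = 0.0470
1/(1 + e^{-0.0470}) = 0.5117
P = 0.21 + 0.79 × 0.5117 = 0.6143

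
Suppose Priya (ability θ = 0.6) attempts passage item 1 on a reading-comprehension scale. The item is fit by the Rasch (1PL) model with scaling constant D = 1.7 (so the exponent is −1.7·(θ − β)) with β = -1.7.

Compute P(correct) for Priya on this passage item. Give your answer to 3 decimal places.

P(θ) = 1 / (1 + exp(−D·(θ − β)))
Exponent: 1.7 × (0.6 − (-1.7)) = 3.9100
1/(1 + e^{-3.9100}) = 0.9804
P = 0.9804

0.980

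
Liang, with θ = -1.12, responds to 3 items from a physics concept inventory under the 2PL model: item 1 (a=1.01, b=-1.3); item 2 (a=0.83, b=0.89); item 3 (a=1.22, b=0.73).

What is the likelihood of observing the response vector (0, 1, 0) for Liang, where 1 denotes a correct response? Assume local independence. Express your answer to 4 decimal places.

P(θ) = 1 / (1 + exp(−a(θ − b)))
P_1 = 1/(1+e^{-0.1818}) = 0.5453
P_2 = 1/(1+e^{1.6683}) = 0.1587
P_3 = 1/(1+e^{2.2570}) = 0.0947
L = (1−P_1) × P_2 × (1−P_3) = 0.4547 × 0.1587 × 0.9053 = 0.06530

0.0653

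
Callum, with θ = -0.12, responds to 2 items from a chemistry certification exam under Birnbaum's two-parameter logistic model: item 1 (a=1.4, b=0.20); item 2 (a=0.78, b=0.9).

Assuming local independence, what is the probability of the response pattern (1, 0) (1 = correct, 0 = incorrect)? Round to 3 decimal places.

0.269

P(θ) = 1 / (1 + exp(−a(θ − b)))
P_1 = 1/(1+e^{0.4480}) = 0.3898
P_2 = 1/(1+e^{0.7956}) = 0.3110
L = P_1 × (1−P_2) = 0.3898 × 0.6890 = 0.26861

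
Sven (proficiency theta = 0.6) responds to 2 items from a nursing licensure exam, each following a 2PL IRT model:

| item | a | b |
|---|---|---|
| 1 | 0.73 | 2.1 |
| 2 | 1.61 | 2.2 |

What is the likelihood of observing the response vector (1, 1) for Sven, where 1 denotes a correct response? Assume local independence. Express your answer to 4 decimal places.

0.0177

P(theta) = 1 / (1 + exp(−a(theta − b)))
P_1 = 1/(1+e^{1.0950}) = 0.2507
P_2 = 1/(1+e^{2.5760}) = 0.0707
L = P_1 × P_2 = 0.2507 × 0.0707 = 0.01772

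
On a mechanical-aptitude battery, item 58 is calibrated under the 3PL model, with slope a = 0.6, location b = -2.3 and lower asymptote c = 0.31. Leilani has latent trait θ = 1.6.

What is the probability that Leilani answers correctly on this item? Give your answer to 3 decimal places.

0.939

P(θ) = c + (1 − c) · 1 / (1 + exp(−a(θ − b)))
Exponent: 0.6 × (1.6 − (-2.3)) = 2.3400
1/(1 + e^{-2.3400}) = 0.9121
P = 0.31 + 0.69 × 0.9121 = 0.9394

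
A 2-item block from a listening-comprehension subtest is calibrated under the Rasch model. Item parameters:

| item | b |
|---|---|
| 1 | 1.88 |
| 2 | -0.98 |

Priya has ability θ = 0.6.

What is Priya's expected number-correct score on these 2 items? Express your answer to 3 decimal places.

P(θ) = 1 / (1 + exp(−(θ − b)))
P_1 = 1/(1+e^{1.2800}) = 0.2176
P_2 = 1/(1+e^{-1.5800}) = 0.8292
E[score] = 0.2176 + 0.8292 = 1.0468

1.047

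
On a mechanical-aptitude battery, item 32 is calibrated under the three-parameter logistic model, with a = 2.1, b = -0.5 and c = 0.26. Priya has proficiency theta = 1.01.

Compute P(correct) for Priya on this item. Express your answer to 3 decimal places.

0.970

P(theta) = c + (1 − c) · 1 / (1 + exp(−a(theta − b)))
Exponent: 2.1 × (1.01 − (-0.5)) = 3.1710
1/(1 + e^{-3.1710}) = 0.9597
P = 0.26 + 0.74 × 0.9597 = 0.9702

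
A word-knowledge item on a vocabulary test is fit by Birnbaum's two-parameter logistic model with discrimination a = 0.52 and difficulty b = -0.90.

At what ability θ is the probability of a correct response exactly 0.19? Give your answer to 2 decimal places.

P(θ) = 1 / (1 + exp(−a(θ − b)))
logit = ln(0.1900/0.8100) = -1.4500
θ = b + logit/(a) = -0.90 + (-1.4500)/0.5200 = -3.6885

-3.69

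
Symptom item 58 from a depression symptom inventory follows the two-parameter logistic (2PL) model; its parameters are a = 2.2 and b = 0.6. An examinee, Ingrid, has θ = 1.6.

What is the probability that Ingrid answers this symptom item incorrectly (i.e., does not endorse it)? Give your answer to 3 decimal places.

0.100

P(θ) = 1 / (1 + exp(−a(θ − b)))
Exponent: 2.2 × (1.6 − 0.6) = 2.2000
1/(1 + e^{-2.2000}) = 0.9002
P(incorrect) = 1 − 0.9002 = 0.0998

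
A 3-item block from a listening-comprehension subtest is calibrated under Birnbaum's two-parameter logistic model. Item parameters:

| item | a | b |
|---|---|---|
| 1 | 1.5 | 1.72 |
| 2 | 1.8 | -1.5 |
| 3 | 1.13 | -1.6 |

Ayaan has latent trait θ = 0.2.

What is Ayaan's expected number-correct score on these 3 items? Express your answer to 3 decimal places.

1.932

P(θ) = 1 / (1 + exp(−a(θ − b)))
P_1 = 1/(1+e^{2.2800}) = 0.0928
P_2 = 1/(1+e^{-3.0600}) = 0.9552
P_3 = 1/(1+e^{-2.0340}) = 0.8843
E[score] = 0.0928 + 0.9552 + 0.8843 = 1.9323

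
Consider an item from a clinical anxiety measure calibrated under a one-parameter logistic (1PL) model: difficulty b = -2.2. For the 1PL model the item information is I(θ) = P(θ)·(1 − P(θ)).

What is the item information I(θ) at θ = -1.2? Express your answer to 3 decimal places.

P = 1/(1+e^{-1.0000}) = 0.7311
P(1−P) = 0.7311 × 0.2689 = 0.1966
I = P(1−P) = 0.19661

0.197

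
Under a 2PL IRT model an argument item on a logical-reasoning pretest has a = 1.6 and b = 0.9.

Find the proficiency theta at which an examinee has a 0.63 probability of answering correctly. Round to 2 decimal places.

1.23

P(theta) = 1 / (1 + exp(−a(theta − b)))
logit = ln(0.6300/0.3700) = 0.5322
theta = b + logit/(a) = 0.9 + 0.5322/1.6000 = 1.2326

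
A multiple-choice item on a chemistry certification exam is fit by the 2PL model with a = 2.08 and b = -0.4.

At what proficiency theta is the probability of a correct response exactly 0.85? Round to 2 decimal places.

0.43

P(theta) = 1 / (1 + exp(−a(theta − b)))
logit = ln(0.8500/0.1500) = 1.7346
theta = b + logit/(a) = -0.4 + 1.7346/2.0800 = 0.4339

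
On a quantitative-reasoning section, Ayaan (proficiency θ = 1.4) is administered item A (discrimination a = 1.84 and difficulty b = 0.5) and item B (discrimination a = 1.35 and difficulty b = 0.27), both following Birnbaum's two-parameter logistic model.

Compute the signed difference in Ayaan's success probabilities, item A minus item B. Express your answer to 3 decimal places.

P(θ) = 1 / (1 + exp(−a(θ − b)))
P_A = 0.8397
P_B = 0.8213
P_A − P_B = 0.0184

0.018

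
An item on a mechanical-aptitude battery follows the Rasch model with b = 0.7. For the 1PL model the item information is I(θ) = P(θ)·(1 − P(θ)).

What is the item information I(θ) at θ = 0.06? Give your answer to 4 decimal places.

P = 1/(1+e^{0.6400}) = 0.3452
P(1−P) = 0.3452 × 0.6548 = 0.2261
I = P(1−P) = 0.22605

0.2261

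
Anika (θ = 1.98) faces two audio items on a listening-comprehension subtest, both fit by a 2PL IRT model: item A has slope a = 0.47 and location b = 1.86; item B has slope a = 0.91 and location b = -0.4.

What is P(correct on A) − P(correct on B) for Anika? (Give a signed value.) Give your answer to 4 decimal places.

-0.3830

P(θ) = 1 / (1 + exp(−a(θ − b)))
P_A = 0.5141
P_B = 0.8971
P_A − P_B = -0.3830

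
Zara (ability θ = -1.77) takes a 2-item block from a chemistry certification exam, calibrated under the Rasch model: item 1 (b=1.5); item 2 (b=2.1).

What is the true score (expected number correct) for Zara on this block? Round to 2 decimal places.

0.06

P(θ) = 1 / (1 + exp(−(θ − b)))
P_1 = 1/(1+e^{3.2700}) = 0.0366
P_2 = 1/(1+e^{3.8700}) = 0.0204
E[score] = 0.0366 + 0.0204 = 0.0570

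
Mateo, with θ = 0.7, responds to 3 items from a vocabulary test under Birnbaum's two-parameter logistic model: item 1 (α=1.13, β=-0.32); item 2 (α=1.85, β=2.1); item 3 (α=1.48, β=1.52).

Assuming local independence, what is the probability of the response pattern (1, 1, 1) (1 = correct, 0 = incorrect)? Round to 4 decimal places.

P(θ) = 1 / (1 + exp(−α(θ − β)))
P_1 = 1/(1+e^{-1.1526}) = 0.7600
P_2 = 1/(1+e^{2.5900}) = 0.0698
P_3 = 1/(1+e^{1.2136}) = 0.2291
L = P_1 × P_2 × P_3 = 0.7600 × 0.0698 × 0.2291 = 0.01215

0.0121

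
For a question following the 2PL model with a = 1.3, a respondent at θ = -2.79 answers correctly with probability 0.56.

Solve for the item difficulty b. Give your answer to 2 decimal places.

P(θ) = 1 / (1 + exp(−a(θ − b)))
logit(0.56) = ln(0.56/0.44) = 0.2412
b = θ − logit/(a) = -2.79 − 0.2412/1.3000 = -2.9755

-2.98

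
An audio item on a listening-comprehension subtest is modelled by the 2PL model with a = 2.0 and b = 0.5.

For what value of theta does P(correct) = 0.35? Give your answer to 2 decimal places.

0.19

P(theta) = 1 / (1 + exp(−a(theta − b)))
logit = ln(0.3500/0.6500) = -0.6190
theta = b + logit/(a) = 0.5 + (-0.6190)/2.0000 = 0.1905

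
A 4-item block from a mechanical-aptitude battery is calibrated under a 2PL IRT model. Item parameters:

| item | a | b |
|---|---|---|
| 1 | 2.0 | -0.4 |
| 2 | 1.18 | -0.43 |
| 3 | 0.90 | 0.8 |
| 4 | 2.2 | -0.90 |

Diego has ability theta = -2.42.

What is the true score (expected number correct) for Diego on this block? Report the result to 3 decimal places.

0.191

P(theta) = 1 / (1 + exp(−a(theta − b)))
P_1 = 1/(1+e^{4.0400}) = 0.0173
P_2 = 1/(1+e^{2.3482}) = 0.0872
P_3 = 1/(1+e^{2.8980}) = 0.0523
P_4 = 1/(1+e^{3.3440}) = 0.0341
E[score] = 0.0173 + 0.0872 + 0.0523 + 0.0341 = 0.1908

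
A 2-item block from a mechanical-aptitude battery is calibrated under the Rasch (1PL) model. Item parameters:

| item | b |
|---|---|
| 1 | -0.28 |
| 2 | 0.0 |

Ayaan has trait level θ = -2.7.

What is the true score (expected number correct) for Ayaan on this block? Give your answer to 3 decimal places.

0.145

P(θ) = 1 / (1 + exp(−(θ − b)))
P_1 = 1/(1+e^{2.4200}) = 0.0817
P_2 = 1/(1+e^{2.7000}) = 0.0630
E[score] = 0.0817 + 0.0630 = 0.1446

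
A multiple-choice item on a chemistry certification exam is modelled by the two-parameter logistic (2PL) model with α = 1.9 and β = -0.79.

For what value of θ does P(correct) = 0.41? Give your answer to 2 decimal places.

-0.98

P(θ) = 1 / (1 + exp(−α(θ − β)))
logit = ln(0.4100/0.5900) = -0.3640
θ = β + logit/(α) = -0.79 + (-0.3640)/1.9000 = -0.9816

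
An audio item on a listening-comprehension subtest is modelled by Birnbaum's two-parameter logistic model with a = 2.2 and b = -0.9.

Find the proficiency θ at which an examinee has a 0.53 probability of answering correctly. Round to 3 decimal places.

-0.845

P(θ) = 1 / (1 + exp(−a(θ − b)))
logit = ln(0.5300/0.4700) = 0.1201
θ = b + logit/(a) = -0.9 + 0.1201/2.2000 = -0.8454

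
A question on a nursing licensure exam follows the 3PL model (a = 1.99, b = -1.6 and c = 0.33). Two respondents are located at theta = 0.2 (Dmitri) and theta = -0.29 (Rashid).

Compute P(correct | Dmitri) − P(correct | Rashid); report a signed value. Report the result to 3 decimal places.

0.028

P(theta) = c + (1 − c) · 1 / (1 + exp(−a(theta − b)))
P(Dmitri) = 0.9819  [exponent 3.5820]
P(Rashid) = 0.9540  [exponent 2.6069]
Difference = 0.9819 − 0.9540 = 0.0279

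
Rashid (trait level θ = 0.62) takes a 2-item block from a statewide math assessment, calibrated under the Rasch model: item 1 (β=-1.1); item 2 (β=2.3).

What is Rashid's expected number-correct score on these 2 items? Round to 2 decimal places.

P(θ) = 1 / (1 + exp(−(θ − β)))
P_1 = 1/(1+e^{-1.7200}) = 0.8481
P_2 = 1/(1+e^{1.6800}) = 0.1571
E[score] = 0.8481 + 0.1571 = 1.0052

1.01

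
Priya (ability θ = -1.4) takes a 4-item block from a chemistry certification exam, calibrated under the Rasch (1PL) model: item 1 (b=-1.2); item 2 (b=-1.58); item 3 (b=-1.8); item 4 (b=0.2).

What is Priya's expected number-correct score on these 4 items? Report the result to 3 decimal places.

1.762

P(θ) = 1 / (1 + exp(−(θ − b)))
P_1 = 1/(1+e^{0.2000}) = 0.4502
P_2 = 1/(1+e^{-0.1800}) = 0.5449
P_3 = 1/(1+e^{-0.4000}) = 0.5987
P_4 = 1/(1+e^{1.6000}) = 0.1680
E[score] = 0.4502 + 0.5449 + 0.5987 + 0.1680 = 1.7617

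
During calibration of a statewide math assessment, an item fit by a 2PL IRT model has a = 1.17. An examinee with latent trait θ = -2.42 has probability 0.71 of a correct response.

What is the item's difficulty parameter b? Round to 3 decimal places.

P(θ) = 1 / (1 + exp(−a(θ − b)))
logit(0.71) = ln(0.71/0.29) = 0.8954
b = θ − logit/(a) = -2.42 − 0.8954/1.1700 = -3.1853

-3.185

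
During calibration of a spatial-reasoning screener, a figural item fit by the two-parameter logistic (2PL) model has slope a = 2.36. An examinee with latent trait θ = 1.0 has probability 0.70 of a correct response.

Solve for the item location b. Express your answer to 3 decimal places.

0.641

P(θ) = 1 / (1 + exp(−a(θ − b)))
logit(0.70) = ln(0.70/0.30) = 0.8473
b = θ − logit/(a) = 1.0 − 0.8473/2.3600 = 0.6410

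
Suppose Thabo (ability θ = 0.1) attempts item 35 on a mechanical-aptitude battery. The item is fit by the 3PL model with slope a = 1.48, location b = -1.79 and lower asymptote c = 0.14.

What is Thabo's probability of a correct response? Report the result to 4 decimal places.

0.9506

P(θ) = c + (1 − c) · 1 / (1 + exp(−a(θ − b)))
Exponent: 1.48 × (0.1 − (-1.79)) = 2.7972
1/(1 + e^{-2.7972}) = 0.9425
P = 0.14 + 0.86 × 0.9425 = 0.9506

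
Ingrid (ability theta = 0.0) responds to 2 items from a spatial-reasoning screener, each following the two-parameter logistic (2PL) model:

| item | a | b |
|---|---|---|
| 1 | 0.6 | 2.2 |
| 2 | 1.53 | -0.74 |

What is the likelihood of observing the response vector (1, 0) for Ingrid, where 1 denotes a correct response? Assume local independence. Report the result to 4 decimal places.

0.0514

P(theta) = 1 / (1 + exp(−a(theta − b)))
P_1 = 1/(1+e^{1.3200}) = 0.2108
P_2 = 1/(1+e^{-1.1322}) = 0.7562
L = P_1 × (1−P_2) = 0.2108 × 0.2438 = 0.05139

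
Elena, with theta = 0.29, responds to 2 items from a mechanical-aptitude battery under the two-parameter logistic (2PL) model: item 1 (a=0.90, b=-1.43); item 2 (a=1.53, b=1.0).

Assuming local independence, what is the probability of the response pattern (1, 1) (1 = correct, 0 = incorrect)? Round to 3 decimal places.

0.208

P(theta) = 1 / (1 + exp(−a(theta − b)))
P_1 = 1/(1+e^{-1.5480}) = 0.8246
P_2 = 1/(1+e^{1.0863}) = 0.2523
L = P_1 × P_2 = 0.8246 × 0.2523 = 0.20807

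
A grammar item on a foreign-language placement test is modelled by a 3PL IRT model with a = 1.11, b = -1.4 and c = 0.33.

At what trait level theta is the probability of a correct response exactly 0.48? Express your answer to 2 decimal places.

-2.52

P(theta) = c + (1 − c) · 1 / (1 + exp(−a(theta − b)))
Remove guessing floor: (0.48 − 0.33)/(1 − 0.33) = 0.2239
logit = ln(0.2239/0.7761) = -1.2432
theta = b + logit/(a) = -1.4 + (-1.2432)/1.1100 = -2.5200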